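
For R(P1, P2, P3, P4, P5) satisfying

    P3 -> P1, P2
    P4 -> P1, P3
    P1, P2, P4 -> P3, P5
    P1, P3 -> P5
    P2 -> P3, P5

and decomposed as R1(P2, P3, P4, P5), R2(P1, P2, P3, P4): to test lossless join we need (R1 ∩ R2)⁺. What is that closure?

R1 ∩ R2 = {P2, P3, P4}.
P3 → P1, P2 applies, adding P1
P1, P2, P4 → P3, P5 applies, adding P5
Closure: {P1, P2, P3, P4, P5}.

P1, P2, P3, P4, P5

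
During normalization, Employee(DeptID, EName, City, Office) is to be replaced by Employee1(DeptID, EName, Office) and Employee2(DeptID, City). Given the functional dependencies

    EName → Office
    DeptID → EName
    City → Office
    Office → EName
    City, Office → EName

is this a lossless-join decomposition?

Yes

Common attributes: Employee1 ∩ Employee2 = {DeptID}.
Closure of {DeptID}: DeptID → EName applies, adding EName; EName → Office applies, adding Office. So (DeptID)⁺ = {DeptID, EName, Office}.
This closure contains every attribute of Employee1, so Employee1 ∩ Employee2 → Employee1. The join is lossless.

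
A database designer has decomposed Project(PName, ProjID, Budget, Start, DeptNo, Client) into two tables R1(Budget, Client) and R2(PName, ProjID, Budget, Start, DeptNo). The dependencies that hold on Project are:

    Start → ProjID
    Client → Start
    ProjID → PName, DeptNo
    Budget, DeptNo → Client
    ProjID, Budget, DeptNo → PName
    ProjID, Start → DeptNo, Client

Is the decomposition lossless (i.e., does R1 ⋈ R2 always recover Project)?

Common attributes: R1 ∩ R2 = {Budget}.
No dependency enlarges {Budget}, so (Budget)⁺ = {Budget}.
The closure contains neither all of R1 = {Budget, Client} nor all of R2 = {PName, ProjID, Budget, Start, DeptNo}, so the common attributes are not a superkey of either fragment. The join is lossy.

No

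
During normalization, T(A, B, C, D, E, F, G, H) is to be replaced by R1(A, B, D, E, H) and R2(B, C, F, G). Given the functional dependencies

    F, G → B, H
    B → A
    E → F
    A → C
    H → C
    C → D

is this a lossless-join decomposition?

Common attributes: R1 ∩ R2 = {B}.
Closure of {B}: B → A applies, adding A; A → C applies, adding C; C → D applies, adding D. So (B)⁺ = {A, B, C, D}.
The closure contains neither all of R1 = {A, B, D, E, H} nor all of R2 = {B, C, F, G}, so the common attributes are not a superkey of either fragment. The join is lossy.

No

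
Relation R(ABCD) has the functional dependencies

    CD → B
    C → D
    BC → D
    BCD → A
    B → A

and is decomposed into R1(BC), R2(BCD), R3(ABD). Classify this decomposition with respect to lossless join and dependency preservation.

lossless and dependency-preserving

Lossless test (chase): Rows 1 and 2 agree on C; apply C→D and equate their D entries. Rows 1 and 2 agree on BCD; apply BCD→A and equate their A entries. Rows 1 and 3 agree on B; apply B→A and equate their A entries. Row 1 is now all distinguished symbols — the join is lossless.
Dependency preservation: BCD → A is not contained in any single fragment, but the restricted closure of its left-hand side across the fragments still reaches the right-hand side; the remaining FDs each lie inside some fragment. All dependencies are preserved.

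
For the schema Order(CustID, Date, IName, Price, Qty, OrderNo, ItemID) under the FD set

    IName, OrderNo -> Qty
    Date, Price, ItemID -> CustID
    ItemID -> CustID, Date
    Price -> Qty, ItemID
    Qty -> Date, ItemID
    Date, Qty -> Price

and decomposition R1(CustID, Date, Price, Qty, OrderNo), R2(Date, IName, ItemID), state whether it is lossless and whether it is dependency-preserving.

lossy and not dependency-preserving

Lossless test: (Date)⁺ = {Date}, which is a superkey of neither fragment — lossy.
Dependency preservation: the restricted closure of {IName, OrderNo} across the fragments never reaches {Qty}, so IName, OrderNo → Qty cannot be enforced without a join — not preserved.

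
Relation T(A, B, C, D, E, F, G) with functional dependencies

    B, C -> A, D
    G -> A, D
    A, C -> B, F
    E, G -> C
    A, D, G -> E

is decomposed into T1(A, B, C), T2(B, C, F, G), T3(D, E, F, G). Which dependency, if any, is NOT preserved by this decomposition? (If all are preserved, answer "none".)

Check B, C → A, D: no single fragment contains all of {A, B, C, D}, and the restricted closure of {B, C} across the fragments never reaches {A, D}.
G → A, D is preserved.
A, C → B, F is preserved.
E, G → C is preserved.
A, D, G → E is preserved.

B, C -> A, D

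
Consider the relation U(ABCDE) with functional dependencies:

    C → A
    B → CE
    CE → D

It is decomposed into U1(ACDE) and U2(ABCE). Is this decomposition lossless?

Yes

Common attributes: U1 ∩ U2 = {ACE}.
Closure of {ACE}: CE → D applies, adding D. So (ACE)⁺ = {ACDE}.
This closure contains every attribute of U1, so U1 ∩ U2 → U1. The join is lossless.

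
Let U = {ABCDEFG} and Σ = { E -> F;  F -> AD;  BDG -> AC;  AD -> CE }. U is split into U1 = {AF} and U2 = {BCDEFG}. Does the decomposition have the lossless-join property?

Yes

Common attributes: U1 ∩ U2 = {F}.
Closure of {F}: F → AD applies, adding AD; AD → CE applies, adding CE. So (F)⁺ = {ACDEF}.
This closure contains every attribute of U1, so U1 ∩ U2 → U1. The join is lossless.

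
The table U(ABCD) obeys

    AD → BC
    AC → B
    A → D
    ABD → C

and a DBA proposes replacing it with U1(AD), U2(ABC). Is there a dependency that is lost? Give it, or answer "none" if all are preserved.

AD → BC: restricted closure across fragments reaches BC.
AC → B lies within U2.
A → D lies within U1.
ABD → C: restricted closure across fragments reaches C.
Every dependency is enforceable on the fragments, so the decomposition is dependency-preserving.

none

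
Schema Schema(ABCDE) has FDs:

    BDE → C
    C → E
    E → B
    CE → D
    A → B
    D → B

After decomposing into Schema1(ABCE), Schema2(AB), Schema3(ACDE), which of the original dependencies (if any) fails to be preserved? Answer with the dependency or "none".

Check D → B: no single fragment contains all of {BD}, and the restricted closure of {D} across the fragments never reaches {B}.
BDE → C is preserved.
C → E is preserved.
E → B is preserved.
CE → D is preserved.
A → B is preserved.

D → B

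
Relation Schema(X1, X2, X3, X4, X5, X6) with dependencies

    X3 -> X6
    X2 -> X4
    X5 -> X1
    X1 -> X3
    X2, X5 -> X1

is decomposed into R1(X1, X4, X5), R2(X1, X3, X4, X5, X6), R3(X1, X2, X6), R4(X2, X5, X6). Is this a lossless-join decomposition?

Chase test. Columns are X1, X2, X3, X4, X5, X6; row i has aⱼ where attribute j ∈ Ri, else bᵢⱼ.
Initial tableau (one row per fragment):
  row 1: a1 b12 b13 a4 a5 b16
  row 2: a1 b22 a3 a4 a5 a6
  row 3: a1 a2 b33 b34 b35 a6
  row 4: b41 a2 b43 b44 a5 a6
Rows 3 and 4 agree on X2; apply X2→X4 and equate their X4 entries.
Rows 1 and 4 agree on X5; apply X5→X1 and equate their X1 entries.
Rows 1 and 2 agree on X1; apply X1→X3 and equate their X3 entries.
Rows 1 and 3 agree on X1; apply X1→X3 and equate their X3 entries.
Rows 1 and 4 agree on X1; apply X1→X3 and equate their X3 entries.
Rows 1 and 2 agree on X3; apply X3→X6 and equate their X6 entries.
No row becomes fully distinguished — the join is lossy.

No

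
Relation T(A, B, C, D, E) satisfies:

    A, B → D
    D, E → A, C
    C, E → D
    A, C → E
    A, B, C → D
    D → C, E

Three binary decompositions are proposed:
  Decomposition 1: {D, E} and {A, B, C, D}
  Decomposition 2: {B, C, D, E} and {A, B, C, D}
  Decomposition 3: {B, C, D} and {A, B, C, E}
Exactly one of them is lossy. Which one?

Decomposition 3

Decomposition 1: common = {D}, closure = {A, C, D, E} → lossless.
Decomposition 2: common = {B, C, D}, closure = {A, B, C, D, E} → lossless.
Decomposition 3: common = {B, C}, closure = {B, C} → lossy.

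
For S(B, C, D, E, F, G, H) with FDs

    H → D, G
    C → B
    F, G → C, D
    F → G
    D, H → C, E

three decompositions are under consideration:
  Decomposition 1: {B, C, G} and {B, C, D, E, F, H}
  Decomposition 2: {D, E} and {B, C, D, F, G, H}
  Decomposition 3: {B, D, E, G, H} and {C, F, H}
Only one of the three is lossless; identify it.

Decomposition 1: common = {B, C}, closure = {B, C} → lossy.
Decomposition 2: common = {D}, closure = {D} → lossy.
Decomposition 3: common = {H}, closure = {B, C, D, E, G, H} → lossless.

Decomposition 3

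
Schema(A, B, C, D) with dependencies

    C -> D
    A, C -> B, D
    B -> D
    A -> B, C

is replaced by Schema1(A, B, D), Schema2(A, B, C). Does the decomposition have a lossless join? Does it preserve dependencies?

lossless but not dependency-preserving

Lossless test: (A, B)⁺ = {A, B, C, D}, which contains all of one fragment — lossless.
Dependency preservation: the restricted closure of {C} across the fragments never reaches {D}, so C → D cannot be enforced without a join — not preserved.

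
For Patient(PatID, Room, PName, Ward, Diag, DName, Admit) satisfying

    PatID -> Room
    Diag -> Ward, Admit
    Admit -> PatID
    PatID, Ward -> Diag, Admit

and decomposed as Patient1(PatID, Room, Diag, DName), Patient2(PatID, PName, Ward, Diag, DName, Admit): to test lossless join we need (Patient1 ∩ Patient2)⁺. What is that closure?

PatID, Room, Ward, Diag, DName, Admit

Patient1 ∩ Patient2 = {PatID, Diag, DName}.
PatID → Room applies, adding Room
Diag → Ward, Admit applies, adding Ward, Admit
Closure: {PatID, Room, Ward, Diag, DName, Admit}.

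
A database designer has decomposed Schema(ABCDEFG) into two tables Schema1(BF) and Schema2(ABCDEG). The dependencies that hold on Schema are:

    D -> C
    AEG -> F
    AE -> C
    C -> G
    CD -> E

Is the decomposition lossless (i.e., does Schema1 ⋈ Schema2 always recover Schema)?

No

Common attributes: Schema1 ∩ Schema2 = {B}.
No dependency enlarges {B}, so (B)⁺ = {B}.
The closure contains neither all of Schema1 = {BF} nor all of Schema2 = {ABCDEG}, so the common attributes are not a superkey of either fragment. The join is lossy.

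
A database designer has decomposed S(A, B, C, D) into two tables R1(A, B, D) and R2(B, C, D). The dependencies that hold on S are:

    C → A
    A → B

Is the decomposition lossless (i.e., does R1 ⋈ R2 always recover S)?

No

Common attributes: R1 ∩ R2 = {B, D}.
No dependency enlarges {B, D}, so (B, D)⁺ = {B, D}.
The closure contains neither all of R1 = {A, B, D} nor all of R2 = {B, C, D}, so the common attributes are not a superkey of either fragment. The join is lossy.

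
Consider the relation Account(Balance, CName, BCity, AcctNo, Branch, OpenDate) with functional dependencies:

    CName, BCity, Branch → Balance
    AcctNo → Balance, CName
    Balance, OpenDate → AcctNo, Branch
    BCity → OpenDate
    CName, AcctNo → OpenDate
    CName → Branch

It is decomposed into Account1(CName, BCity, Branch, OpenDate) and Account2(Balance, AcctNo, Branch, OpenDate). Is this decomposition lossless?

No

Common attributes: Account1 ∩ Account2 = {Branch, OpenDate}.
No dependency enlarges {Branch, OpenDate}, so (Branch, OpenDate)⁺ = {Branch, OpenDate}.
The closure contains neither all of Account1 = {CName, BCity, Branch, OpenDate} nor all of Account2 = {Balance, AcctNo, Branch, OpenDate}, so the common attributes are not a superkey of either fragment. The join is lossy.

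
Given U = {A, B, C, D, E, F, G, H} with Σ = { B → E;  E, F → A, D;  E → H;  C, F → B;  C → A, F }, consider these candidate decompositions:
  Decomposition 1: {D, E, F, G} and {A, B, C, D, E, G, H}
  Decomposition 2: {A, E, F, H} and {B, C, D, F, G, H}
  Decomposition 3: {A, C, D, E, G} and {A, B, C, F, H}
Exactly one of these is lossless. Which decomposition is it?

Decomposition 1: common = {D, E, G}, closure = {D, E, G, H} → lossy.
Decomposition 2: common = {F, H}, closure = {F, H} → lossy.
Decomposition 3: common = {A, C}, closure = {A, B, C, D, E, F, H} → lossless.

Decomposition 3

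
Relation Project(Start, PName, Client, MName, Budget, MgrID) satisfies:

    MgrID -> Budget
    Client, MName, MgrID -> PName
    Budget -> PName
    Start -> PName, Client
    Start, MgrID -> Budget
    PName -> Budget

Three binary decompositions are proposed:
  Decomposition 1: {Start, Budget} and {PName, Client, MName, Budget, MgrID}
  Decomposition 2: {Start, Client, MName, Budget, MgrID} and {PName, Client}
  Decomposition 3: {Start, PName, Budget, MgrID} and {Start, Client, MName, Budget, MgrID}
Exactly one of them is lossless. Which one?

Decomposition 1: common = {Budget}, closure = {PName, Budget} → lossy.
Decomposition 2: common = {Client}, closure = {Client} → lossy.
Decomposition 3: common = {Start, Budget, MgrID}, closure = {Start, PName, Client, Budget, MgrID} → lossless.

Decomposition 3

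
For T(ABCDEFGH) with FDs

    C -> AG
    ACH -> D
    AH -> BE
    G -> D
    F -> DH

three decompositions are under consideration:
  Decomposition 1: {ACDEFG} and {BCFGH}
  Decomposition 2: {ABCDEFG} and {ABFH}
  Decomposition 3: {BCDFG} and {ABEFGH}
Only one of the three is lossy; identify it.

Decomposition 3

Decomposition 1: common = {CFG}, closure = {ABCDEFGH} → lossless.
Decomposition 2: common = {ABF}, closure = {ABDEFH} → lossless.
Decomposition 3: common = {BFG}, closure = {BDFGH} → lossy.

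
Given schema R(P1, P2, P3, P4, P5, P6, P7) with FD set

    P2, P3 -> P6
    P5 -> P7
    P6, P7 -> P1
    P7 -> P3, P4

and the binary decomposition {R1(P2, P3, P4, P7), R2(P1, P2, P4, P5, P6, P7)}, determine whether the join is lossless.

Common attributes: R1 ∩ R2 = {P2, P4, P7}.
Closure of {P2, P4, P7}: P7 → P3, P4 applies, adding P3; P2, P3 → P6 applies, adding P6; P6, P7 → P1 applies, adding P1. So (P2, P4, P7)⁺ = {P1, P2, P3, P4, P6, P7}.
This closure contains every attribute of R1, so R1 ∩ R2 → R1. The join is lossless.

Yes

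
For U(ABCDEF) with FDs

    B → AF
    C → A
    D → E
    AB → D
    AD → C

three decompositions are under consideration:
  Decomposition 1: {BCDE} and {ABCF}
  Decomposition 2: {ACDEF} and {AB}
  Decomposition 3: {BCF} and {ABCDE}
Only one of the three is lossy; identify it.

Decomposition 2

Decomposition 1: common = {BC}, closure = {ABCDEF} → lossless.
Decomposition 2: common = {A}, closure = {A} → lossy.
Decomposition 3: common = {BC}, closure = {ABCDEF} → lossless.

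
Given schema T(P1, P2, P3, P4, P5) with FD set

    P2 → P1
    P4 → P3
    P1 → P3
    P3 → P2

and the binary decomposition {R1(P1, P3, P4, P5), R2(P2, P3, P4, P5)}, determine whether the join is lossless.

Yes

Common attributes: R1 ∩ R2 = {P3, P4, P5}.
Closure of {P3, P4, P5}: P3 → P2 applies, adding P2; P2 → P1 applies, adding P1. So (P3, P4, P5)⁺ = {P1, P2, P3, P4, P5}.
This closure contains every attribute of R1, so R1 ∩ R2 → R1. The join is lossless.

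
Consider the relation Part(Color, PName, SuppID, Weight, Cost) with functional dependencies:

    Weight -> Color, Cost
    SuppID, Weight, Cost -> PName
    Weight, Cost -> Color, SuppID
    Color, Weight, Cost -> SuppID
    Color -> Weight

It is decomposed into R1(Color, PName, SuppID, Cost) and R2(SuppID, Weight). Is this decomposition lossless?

No

Common attributes: R1 ∩ R2 = {SuppID}.
No dependency enlarges {SuppID}, so (SuppID)⁺ = {SuppID}.
The closure contains neither all of R1 = {Color, PName, SuppID, Cost} nor all of R2 = {SuppID, Weight}, so the common attributes are not a superkey of either fragment. The join is lossy.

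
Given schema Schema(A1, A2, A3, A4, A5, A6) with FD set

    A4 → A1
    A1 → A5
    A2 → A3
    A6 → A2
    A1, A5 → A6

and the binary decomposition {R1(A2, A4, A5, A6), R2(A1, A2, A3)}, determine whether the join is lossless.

Common attributes: R1 ∩ R2 = {A2}.
Closure of {A2}: A2 → A3 applies, adding A3. So (A2)⁺ = {A2, A3}.
The closure contains neither all of R1 = {A2, A4, A5, A6} nor all of R2 = {A1, A2, A3}, so the common attributes are not a superkey of either fragment. The join is lossy.

No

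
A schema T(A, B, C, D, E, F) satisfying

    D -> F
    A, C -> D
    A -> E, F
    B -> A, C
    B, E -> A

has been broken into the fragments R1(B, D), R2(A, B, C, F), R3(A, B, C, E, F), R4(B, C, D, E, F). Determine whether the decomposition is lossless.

Chase test. Columns are A, B, C, D, E, F; row i has aⱼ where attribute j ∈ Ri, else bᵢⱼ.
Initial tableau (one row per fragment):
  row 1: b11 a2 b13 a4 b15 b16
  row 2: a1 a2 a3 b24 b25 a6
  row 3: a1 a2 a3 b34 a5 a6
  row 4: b41 a2 a3 a4 a5 a6
Rows 1 and 4 agree on D; apply D→F and equate their F entries.
Rows 2 and 3 agree on A, C; apply A, C→D and equate their D entries.
Rows 2 and 3 agree on A; apply A→E, F and equate their E, F entries.
Rows 1 and 2 agree on B; apply B→A, C and equate their A, C entries.
Rows 1 and 4 agree on B; apply B→A, C and equate their A, C entries.
Rows 1 and 2 agree on A, C; apply A, C→D and equate their D entries.
Rows 1 and 2 agree on A; apply A→E, F and equate their E, F entries.
Row 1 is now all distinguished symbols — the join is lossless.

Yes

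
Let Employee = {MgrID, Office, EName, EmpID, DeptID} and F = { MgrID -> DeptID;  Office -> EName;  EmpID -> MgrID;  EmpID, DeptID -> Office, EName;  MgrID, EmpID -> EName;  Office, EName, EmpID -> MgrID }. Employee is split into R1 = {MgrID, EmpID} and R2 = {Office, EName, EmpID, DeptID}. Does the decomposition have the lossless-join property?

Yes

Common attributes: R1 ∩ R2 = {EmpID}.
Closure of {EmpID}: EmpID → MgrID applies, adding MgrID; MgrID, EmpID → EName applies, adding EName; MgrID → DeptID applies, adding DeptID; EmpID, DeptID → Office, EName applies, adding Office. So (EmpID)⁺ = {MgrID, Office, EName, EmpID, DeptID}.
This closure contains every attribute of R1, so R1 ∩ R2 → R1. The join is lossless.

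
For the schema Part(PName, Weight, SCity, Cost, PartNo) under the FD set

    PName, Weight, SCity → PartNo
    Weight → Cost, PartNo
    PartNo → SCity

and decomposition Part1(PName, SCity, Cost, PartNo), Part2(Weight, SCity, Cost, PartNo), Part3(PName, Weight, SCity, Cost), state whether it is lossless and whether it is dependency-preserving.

Lossless test (chase): Rows 2 and 3 agree on Weight; apply Weight→Cost, PartNo and equate their Cost, PartNo entries. Row 3 is now all distinguished symbols — the join is lossless.
Dependency preservation: PName, Weight, SCity → PartNo is not contained in any single fragment, but the restricted closure of its left-hand side across the fragments still reaches the right-hand side; the remaining FDs each lie inside some fragment. All dependencies are preserved.

lossless and dependency-preserving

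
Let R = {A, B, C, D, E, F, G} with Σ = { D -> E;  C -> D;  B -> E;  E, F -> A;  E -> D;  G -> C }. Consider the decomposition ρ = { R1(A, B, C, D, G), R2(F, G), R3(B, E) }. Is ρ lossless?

No

Chase test. Columns are A, B, C, D, E, F, G; row i has aⱼ where attribute j ∈ Ri, else bᵢⱼ.
Initial tableau (one row per fragment):
  row 1: a1 a2 a3 a4 b15 b16 a7
  row 2: b21 b22 b23 b24 b25 a6 a7
  row 3: b31 a2 b33 b34 a5 b36 b37
Rows 1 and 3 agree on B; apply B→E and equate their E entries.
Rows 1 and 3 agree on E; apply E→D and equate their D entries.
Rows 1 and 2 agree on G; apply G→C and equate their C entries.
Rows 1 and 2 agree on C; apply C→D and equate their D entries.
Rows 1 and 2 agree on D; apply D→E and equate their E entries.
No row becomes fully distinguished — the join is lossy.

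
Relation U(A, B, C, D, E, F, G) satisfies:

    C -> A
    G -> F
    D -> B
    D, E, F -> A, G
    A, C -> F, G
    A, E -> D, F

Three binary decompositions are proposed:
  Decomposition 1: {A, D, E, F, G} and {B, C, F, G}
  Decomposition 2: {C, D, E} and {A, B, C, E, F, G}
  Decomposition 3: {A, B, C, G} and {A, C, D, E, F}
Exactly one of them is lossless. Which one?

Decomposition 2

Decomposition 1: common = {F, G}, closure = {F, G} → lossy.
Decomposition 2: common = {C, E}, closure = {A, B, C, D, E, F, G} → lossless.
Decomposition 3: common = {A, C}, closure = {A, C, F, G} → lossy.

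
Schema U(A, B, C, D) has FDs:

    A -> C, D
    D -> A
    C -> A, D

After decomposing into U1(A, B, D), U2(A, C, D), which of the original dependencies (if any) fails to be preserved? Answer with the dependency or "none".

none

A → C, D lies within U2.
D → A lies within U1.
C → A, D lies within U2.
Every dependency is enforceable on the fragments, so the decomposition is dependency-preserving.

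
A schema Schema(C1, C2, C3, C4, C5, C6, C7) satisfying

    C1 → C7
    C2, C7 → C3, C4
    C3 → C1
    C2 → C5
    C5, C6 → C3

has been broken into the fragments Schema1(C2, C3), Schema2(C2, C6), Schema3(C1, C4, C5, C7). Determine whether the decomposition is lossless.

Chase test. Columns are C1, C2, C3, C4, C5, C6, C7; row i has aⱼ where attribute j ∈ Schemai, else bᵢⱼ.
Initial tableau (one row per fragment):
  row 1: b11 a2 a3 b14 b15 b16 b17
  row 2: b21 a2 b23 b24 b25 a6 b27
  row 3: a1 b32 b33 a4 a5 b36 a7
Rows 1 and 2 agree on C2; apply C2→C5 and equate their C5 entries.
No row becomes fully distinguished — the join is lossy.

No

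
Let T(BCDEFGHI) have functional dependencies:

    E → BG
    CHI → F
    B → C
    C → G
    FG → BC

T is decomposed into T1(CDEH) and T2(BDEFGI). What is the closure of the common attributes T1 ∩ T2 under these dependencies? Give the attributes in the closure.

BCDEG

T1 ∩ T2 = {DE}.
E → BG applies, adding BG
B → C applies, adding C
Closure: {BCDEG}.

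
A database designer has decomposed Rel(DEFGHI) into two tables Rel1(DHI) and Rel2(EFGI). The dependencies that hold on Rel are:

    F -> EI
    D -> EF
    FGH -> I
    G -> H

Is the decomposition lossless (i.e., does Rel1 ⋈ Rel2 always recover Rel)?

No

Common attributes: Rel1 ∩ Rel2 = {I}.
No dependency enlarges {I}, so (I)⁺ = {I}.
The closure contains neither all of Rel1 = {DHI} nor all of Rel2 = {EFGI}, so the common attributes are not a superkey of either fragment. The join is lossy.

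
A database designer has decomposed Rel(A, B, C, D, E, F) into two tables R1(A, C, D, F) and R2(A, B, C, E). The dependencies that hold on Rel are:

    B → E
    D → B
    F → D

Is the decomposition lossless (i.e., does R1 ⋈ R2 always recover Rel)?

No

Common attributes: R1 ∩ R2 = {A, C}.
No dependency enlarges {A, C}, so (A, C)⁺ = {A, C}.
The closure contains neither all of R1 = {A, C, D, F} nor all of R2 = {A, B, C, E}, so the common attributes are not a superkey of either fragment. The join is lossy.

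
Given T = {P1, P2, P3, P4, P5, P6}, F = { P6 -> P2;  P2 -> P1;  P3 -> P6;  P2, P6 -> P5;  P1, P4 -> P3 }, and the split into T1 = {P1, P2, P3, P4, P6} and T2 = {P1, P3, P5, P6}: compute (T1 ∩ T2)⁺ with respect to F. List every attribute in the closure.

P1, P2, P3, P5, P6

T1 ∩ T2 = {P1, P3, P6}.
P6 → P2 applies, adding P2
P2, P6 → P5 applies, adding P5
Closure: {P1, P2, P3, P5, P6}.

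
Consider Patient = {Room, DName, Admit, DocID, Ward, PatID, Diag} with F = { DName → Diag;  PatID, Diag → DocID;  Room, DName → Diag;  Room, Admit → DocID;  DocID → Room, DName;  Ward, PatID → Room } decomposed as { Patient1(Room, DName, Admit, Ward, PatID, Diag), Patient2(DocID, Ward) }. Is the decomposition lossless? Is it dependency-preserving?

lossy and not dependency-preserving

Lossless test: (Ward)⁺ = {Ward}, which is a superkey of neither fragment — lossy.
Dependency preservation: the restricted closure of {PatID, Diag} across the fragments never reaches {DocID}, so PatID, Diag → DocID cannot be enforced without a join — not preserved.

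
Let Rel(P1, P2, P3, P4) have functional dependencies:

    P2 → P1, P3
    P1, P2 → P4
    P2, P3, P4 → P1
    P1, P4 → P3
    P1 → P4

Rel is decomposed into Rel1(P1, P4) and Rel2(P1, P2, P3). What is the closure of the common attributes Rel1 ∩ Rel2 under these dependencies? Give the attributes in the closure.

P1, P3, P4

Rel1 ∩ Rel2 = {P1}.
P1 → P4 applies, adding P4
P1, P4 → P3 applies, adding P3
Closure: {P1, P3, P4}.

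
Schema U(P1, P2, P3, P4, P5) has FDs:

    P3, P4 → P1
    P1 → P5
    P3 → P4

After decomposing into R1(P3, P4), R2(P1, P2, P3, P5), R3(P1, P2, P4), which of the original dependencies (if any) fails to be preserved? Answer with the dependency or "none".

none

P3, P4 → P1: restricted closure across fragments reaches P1.
P1 → P5 lies within R2.
P3 → P4 lies within R1.
Every dependency is enforceable on the fragments, so the decomposition is dependency-preserving.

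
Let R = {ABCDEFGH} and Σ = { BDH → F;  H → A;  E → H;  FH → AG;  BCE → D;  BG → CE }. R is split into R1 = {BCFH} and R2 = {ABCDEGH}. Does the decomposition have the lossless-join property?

Common attributes: R1 ∩ R2 = {BCH}.
Closure of {BCH}: H → A applies, adding A. So (BCH)⁺ = {ABCH}.
The closure contains neither all of R1 = {BCFH} nor all of R2 = {ABCDEGH}, so the common attributes are not a superkey of either fragment. The join is lossy.

No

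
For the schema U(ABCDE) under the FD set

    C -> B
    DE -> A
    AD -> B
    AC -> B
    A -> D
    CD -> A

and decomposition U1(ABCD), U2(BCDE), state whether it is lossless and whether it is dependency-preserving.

lossless but not dependency-preserving

Lossless test: (BCD)⁺ = {ABCD}, which contains all of one fragment — lossless.
Dependency preservation: the restricted closure of {DE} across the fragments never reaches {A}, so DE → A cannot be enforced without a join — not preserved.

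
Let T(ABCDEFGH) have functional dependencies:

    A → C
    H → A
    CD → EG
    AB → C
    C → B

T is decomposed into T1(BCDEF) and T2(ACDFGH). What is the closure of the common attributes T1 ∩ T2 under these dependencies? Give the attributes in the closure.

T1 ∩ T2 = {CDF}.
CD → EG applies, adding EG
C → B applies, adding B
Closure: {BCDEFG}.

BCDEFG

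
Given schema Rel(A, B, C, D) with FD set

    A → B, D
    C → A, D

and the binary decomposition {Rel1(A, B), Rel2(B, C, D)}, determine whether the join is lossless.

No

Common attributes: Rel1 ∩ Rel2 = {B}.
No dependency enlarges {B}, so (B)⁺ = {B}.
The closure contains neither all of Rel1 = {A, B} nor all of Rel2 = {B, C, D}, so the common attributes are not a superkey of either fragment. The join is lossy.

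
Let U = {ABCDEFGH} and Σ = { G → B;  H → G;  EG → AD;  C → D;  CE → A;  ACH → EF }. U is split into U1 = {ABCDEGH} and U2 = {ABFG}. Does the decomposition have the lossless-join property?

Common attributes: U1 ∩ U2 = {ABG}.
No dependency enlarges {ABG}, so (ABG)⁺ = {ABG}.
The closure contains neither all of U1 = {ABCDEGH} nor all of U2 = {ABFG}, so the common attributes are not a superkey of either fragment. The join is lossy.

No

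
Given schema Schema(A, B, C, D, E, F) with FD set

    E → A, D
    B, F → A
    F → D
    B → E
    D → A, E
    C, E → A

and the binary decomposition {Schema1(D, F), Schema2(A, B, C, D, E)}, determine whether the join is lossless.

No

Common attributes: Schema1 ∩ Schema2 = {D}.
Closure of {D}: D → A, E applies, adding A, E. So (D)⁺ = {A, D, E}.
The closure contains neither all of Schema1 = {D, F} nor all of Schema2 = {A, B, C, D, E}, so the common attributes are not a superkey of either fragment. The join is lossy.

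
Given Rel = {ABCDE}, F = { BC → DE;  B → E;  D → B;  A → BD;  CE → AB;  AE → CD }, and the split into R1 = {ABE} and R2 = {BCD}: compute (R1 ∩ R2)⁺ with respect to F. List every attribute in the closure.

R1 ∩ R2 = {B}.
B → E applies, adding E
Closure: {BE}.

BE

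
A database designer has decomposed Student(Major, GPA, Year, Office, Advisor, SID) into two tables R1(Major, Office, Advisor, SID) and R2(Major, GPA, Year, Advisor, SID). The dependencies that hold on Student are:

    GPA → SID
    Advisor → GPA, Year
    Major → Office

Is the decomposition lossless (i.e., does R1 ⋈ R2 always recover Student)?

Yes

Common attributes: R1 ∩ R2 = {Major, Advisor, SID}.
Closure of {Major, Advisor, SID}: Advisor → GPA, Year applies, adding GPA, Year; Major → Office applies, adding Office. So (Major, Advisor, SID)⁺ = {Major, GPA, Year, Office, Advisor, SID}.
This closure contains every attribute of R1, so R1 ∩ R2 → R1. The join is lossless.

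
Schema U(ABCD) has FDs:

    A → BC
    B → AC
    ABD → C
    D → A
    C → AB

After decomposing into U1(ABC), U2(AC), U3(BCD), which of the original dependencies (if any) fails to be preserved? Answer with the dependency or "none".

none

A → BC lies within U1.
B → AC lies within U1.
ABD → C: restricted closure across fragments reaches C.
D → A: restricted closure across fragments reaches A.
C → AB lies within U1.
Every dependency is enforceable on the fragments, so the decomposition is dependency-preserving.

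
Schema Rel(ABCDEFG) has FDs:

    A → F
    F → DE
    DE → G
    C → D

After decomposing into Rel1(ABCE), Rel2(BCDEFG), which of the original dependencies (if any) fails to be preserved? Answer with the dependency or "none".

A → F

Check A → F: no single fragment contains all of {AF}, and the restricted closure of {A} across the fragments never reaches {F}.
F → DE is preserved.
DE → G is preserved.
C → D is preserved.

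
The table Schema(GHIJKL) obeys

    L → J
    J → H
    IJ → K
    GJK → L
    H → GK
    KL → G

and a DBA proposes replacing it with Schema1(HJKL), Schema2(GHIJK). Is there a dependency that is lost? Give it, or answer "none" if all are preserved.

none

L → J lies within Schema1.
J → H lies within Schema1.
IJ → K lies within Schema2.
GJK → L: restricted closure across fragments reaches L.
H → GK lies within Schema2.
KL → G: restricted closure across fragments reaches G.
Every dependency is enforceable on the fragments, so the decomposition is dependency-preserving.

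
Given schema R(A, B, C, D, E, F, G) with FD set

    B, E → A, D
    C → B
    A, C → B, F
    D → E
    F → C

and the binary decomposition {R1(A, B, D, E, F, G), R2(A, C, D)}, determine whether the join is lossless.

No

Common attributes: R1 ∩ R2 = {A, D}.
Closure of {A, D}: D → E applies, adding E. So (A, D)⁺ = {A, D, E}.
The closure contains neither all of R1 = {A, B, D, E, F, G} nor all of R2 = {A, C, D}, so the common attributes are not a superkey of either fragment. The join is lossy.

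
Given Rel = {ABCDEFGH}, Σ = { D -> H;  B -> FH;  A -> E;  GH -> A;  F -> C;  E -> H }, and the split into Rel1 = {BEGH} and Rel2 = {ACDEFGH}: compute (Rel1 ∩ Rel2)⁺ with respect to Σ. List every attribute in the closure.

Rel1 ∩ Rel2 = {EGH}.
GH → A applies, adding A
Closure: {AEGH}.

AEGH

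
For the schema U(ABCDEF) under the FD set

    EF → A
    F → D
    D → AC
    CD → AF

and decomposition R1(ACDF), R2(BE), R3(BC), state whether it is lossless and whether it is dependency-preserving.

lossy but dependency-preserving

Lossless test (chase): applying each FD to every pair of rows produces no changes in the tableau, so no row becomes fully distinguished — the join is lossy.
Dependency preservation: EF → A is not contained in any single fragment, but the restricted closure of its left-hand side across the fragments still reaches the right-hand side; the remaining FDs each lie inside some fragment. All dependencies are preserved.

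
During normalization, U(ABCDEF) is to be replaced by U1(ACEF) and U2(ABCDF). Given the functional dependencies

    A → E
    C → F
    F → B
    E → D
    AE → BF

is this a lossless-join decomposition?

Common attributes: U1 ∩ U2 = {ACF}.
Closure of {ACF}: A → E applies, adding E; F → B applies, adding B; E → D applies, adding D. So (ACF)⁺ = {ABCDEF}.
This closure contains every attribute of U1, so U1 ∩ U2 → U1. The join is lossless.

Yes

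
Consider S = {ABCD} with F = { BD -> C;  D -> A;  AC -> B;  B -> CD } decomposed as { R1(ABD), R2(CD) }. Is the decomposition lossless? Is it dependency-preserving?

lossy and not dependency-preserving

Lossless test: (D)⁺ = {AD}, which is a superkey of neither fragment — lossy.
Dependency preservation: the restricted closure of {BD} across the fragments never reaches {C}, so BD → C cannot be enforced without a join — not preserved.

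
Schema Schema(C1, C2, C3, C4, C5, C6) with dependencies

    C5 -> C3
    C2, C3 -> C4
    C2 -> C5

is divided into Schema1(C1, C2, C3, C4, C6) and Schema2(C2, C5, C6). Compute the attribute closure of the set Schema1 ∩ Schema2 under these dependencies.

C2, C3, C4, C5, C6

Schema1 ∩ Schema2 = {C2, C6}.
C2 → C5 applies, adding C5
C5 → C3 applies, adding C3
C2, C3 → C4 applies, adding C4
Closure: {C2, C3, C4, C5, C6}.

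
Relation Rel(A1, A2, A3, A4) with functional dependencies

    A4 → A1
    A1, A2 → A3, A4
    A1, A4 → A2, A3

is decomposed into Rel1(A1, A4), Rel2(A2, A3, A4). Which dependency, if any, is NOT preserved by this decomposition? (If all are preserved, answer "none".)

A1, A2 → A3, A4

Check A1, A2 → A3, A4: no single fragment contains all of {A1, A2, A3, A4}, and the restricted closure of {A1, A2} across the fragments never reaches {A3, A4}.
A4 → A1 is preserved.
A1, A4 → A2, A3 is preserved.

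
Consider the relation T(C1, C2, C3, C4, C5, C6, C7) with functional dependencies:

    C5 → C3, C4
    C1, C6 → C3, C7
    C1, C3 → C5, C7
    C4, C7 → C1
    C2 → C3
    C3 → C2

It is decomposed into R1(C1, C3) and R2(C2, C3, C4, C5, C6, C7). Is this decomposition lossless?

No

Common attributes: R1 ∩ R2 = {C3}.
Closure of {C3}: C3 → C2 applies, adding C2. So (C3)⁺ = {C2, C3}.
The closure contains neither all of R1 = {C1, C3} nor all of R2 = {C2, C3, C4, C5, C6, C7}, so the common attributes are not a superkey of either fragment. The join is lossy.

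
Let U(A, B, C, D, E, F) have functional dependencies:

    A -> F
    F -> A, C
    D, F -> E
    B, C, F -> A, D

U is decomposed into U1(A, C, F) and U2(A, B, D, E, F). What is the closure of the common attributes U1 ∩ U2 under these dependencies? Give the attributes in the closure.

A, C, F

U1 ∩ U2 = {A, F}.
F → A, C applies, adding C
Closure: {A, C, F}.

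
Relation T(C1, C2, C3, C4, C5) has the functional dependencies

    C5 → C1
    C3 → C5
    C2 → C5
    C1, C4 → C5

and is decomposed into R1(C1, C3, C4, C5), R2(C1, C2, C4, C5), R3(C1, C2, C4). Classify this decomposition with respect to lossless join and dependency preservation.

lossy but dependency-preserving

Lossless test (chase): Rows 2 and 3 agree on C2; apply C2→C5 and equate their C5 entries. No row becomes fully distinguished — the join is lossy.
Dependency preservation: every FD's attributes lie within a single fragment, so each can be enforced locally — preserved.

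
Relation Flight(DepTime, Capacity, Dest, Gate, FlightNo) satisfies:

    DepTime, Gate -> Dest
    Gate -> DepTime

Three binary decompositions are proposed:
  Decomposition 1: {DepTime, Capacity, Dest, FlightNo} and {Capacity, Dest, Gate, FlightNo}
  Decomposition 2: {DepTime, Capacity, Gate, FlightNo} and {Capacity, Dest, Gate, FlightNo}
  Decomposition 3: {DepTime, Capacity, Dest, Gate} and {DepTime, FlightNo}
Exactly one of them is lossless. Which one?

Decomposition 2

Decomposition 1: common = {Capacity, Dest, FlightNo}, closure = {Capacity, Dest, FlightNo} → lossy.
Decomposition 2: common = {Capacity, Gate, FlightNo}, closure = {DepTime, Capacity, Dest, Gate, FlightNo} → lossless.
Decomposition 3: common = {DepTime}, closure = {DepTime} → lossy.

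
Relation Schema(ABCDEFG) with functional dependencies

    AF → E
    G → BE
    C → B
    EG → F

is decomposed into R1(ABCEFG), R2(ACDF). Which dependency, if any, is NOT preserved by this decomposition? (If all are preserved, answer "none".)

AF → E lies within R1.
G → BE lies within R1.
C → B lies within R1.
EG → F lies within R1.
Every dependency is enforceable on the fragments, so the decomposition is dependency-preserving.

none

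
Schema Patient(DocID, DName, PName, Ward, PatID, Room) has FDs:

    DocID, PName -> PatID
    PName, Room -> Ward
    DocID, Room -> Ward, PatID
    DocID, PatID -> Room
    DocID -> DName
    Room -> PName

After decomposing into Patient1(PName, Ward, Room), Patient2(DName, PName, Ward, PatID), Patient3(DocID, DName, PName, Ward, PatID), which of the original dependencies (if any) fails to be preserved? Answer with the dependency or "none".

Check DocID, PatID → Room: no single fragment contains all of {DocID, PatID, Room}, and the restricted closure of {DocID, PatID} across the fragments never reaches {Room}.
DocID, PName → PatID is preserved.
PName, Room → Ward is preserved.
DocID, Room → Ward, PatID is preserved.
DocID → DName is preserved.
Room → PName is preserved.

DocID, PatID -> Room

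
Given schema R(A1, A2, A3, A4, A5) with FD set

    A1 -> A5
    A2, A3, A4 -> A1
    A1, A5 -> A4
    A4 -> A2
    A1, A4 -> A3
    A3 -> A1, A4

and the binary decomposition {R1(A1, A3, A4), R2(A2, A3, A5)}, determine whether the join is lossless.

Common attributes: R1 ∩ R2 = {A3}.
Closure of {A3}: A3 → A1, A4 applies, adding A1, A4; A1 → A5 applies, adding A5; A4 → A2 applies, adding A2. So (A3)⁺ = {A1, A2, A3, A4, A5}.
This closure contains every attribute of R1, so R1 ∩ R2 → R1. The join is lossless.

Yes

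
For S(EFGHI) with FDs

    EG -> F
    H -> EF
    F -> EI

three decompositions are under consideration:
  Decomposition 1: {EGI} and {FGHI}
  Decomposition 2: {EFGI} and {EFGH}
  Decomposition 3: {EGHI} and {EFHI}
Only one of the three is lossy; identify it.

Decomposition 1: common = {GI}, closure = {GI} → lossy.
Decomposition 2: common = {EFG}, closure = {EFGI} → lossless.
Decomposition 3: common = {EHI}, closure = {EFHI} → lossless.

Decomposition 1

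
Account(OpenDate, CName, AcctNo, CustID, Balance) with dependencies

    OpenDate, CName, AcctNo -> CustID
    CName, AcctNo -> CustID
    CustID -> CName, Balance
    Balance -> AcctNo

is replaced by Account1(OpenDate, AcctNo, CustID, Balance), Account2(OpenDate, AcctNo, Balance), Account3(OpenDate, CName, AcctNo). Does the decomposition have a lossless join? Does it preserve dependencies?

lossy and not dependency-preserving

Lossless test (chase): applying each FD to every pair of rows produces no changes in the tableau, so no row becomes fully distinguished — the join is lossy.
Dependency preservation: the restricted closure of {OpenDate, CName, AcctNo} across the fragments never reaches {CustID}, so OpenDate, CName, AcctNo → CustID cannot be enforced without a join — not preserved.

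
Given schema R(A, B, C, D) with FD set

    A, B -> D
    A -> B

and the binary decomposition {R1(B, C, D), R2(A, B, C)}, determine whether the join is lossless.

Common attributes: R1 ∩ R2 = {B, C}.
No dependency enlarges {B, C}, so (B, C)⁺ = {B, C}.
The closure contains neither all of R1 = {B, C, D} nor all of R2 = {A, B, C}, so the common attributes are not a superkey of either fragment. The join is lossy.

No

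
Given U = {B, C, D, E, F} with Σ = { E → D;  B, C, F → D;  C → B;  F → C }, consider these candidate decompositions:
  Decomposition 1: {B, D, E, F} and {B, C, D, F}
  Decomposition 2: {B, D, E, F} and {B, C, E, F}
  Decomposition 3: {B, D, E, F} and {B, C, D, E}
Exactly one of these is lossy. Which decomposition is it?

Decomposition 1: common = {B, D, F}, closure = {B, C, D, F} → lossless.
Decomposition 2: common = {B, E, F}, closure = {B, C, D, E, F} → lossless.
Decomposition 3: common = {B, D, E}, closure = {B, D, E} → lossy.

Decomposition 3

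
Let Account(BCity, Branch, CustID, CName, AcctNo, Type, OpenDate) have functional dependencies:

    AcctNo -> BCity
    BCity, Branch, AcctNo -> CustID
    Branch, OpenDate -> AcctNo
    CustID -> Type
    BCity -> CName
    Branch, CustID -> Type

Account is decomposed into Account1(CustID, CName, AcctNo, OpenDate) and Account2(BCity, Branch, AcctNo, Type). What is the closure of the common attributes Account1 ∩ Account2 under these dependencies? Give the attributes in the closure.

BCity, CName, AcctNo

Account1 ∩ Account2 = {AcctNo}.
AcctNo → BCity applies, adding BCity
BCity → CName applies, adding CName
Closure: {BCity, CName, AcctNo}.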